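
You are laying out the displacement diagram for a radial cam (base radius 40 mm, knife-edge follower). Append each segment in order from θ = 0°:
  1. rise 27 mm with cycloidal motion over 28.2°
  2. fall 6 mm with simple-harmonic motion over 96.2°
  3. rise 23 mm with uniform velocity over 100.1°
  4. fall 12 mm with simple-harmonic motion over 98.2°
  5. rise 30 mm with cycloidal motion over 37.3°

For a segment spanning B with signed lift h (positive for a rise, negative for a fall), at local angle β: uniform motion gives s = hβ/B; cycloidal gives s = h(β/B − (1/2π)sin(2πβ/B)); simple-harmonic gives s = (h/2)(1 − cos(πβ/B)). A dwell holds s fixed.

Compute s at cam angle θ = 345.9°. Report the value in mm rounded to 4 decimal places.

seg 1 [0°–28.2°] cycloidal, h=27: full span → s += 27 → s = 27.0000
seg 2 [28.2°–124.4°] simple-harmonic, h=-6: full span → s += -6 → s = 21.0000
seg 3 [124.4°–224.5°] uniform, h=23: full span → s += 23 → s = 44.0000
seg 4 [224.5°–322.7°] simple-harmonic, h=-12: full span → s += -12 → s = 32.0000
seg 5 [322.7°–360°] cycloidal, h=30: θ=345.9° here. β=23.2, B=37.3. 30·(0.6220 − sin(2π·0.6220)/(2π)) = 21.9711 → s = 53.9711

53.9711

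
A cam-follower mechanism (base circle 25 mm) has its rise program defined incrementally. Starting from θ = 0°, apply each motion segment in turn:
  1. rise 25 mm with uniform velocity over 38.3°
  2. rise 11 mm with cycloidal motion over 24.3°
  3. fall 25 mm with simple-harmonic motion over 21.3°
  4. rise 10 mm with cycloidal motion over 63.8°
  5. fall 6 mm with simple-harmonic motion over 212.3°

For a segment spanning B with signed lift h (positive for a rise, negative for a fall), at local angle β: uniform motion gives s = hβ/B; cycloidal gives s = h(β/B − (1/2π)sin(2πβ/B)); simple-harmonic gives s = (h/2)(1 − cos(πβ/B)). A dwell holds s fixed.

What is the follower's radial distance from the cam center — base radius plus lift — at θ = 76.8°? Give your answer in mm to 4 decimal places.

seg 1 [0°–38.3°] uniform, h=25: full span → s += 25 → s = 25.0000
seg 2 [38.3°–62.6°] cycloidal, h=11: full span → s += 11 → s = 36.0000
seg 3 [62.6°–83.9°] simple-harmonic, h=-25: θ=76.8° here. β=14.2, B=21.3. -25/2·(1 − cos(π·0.6667)) = -18.7500 → s = 17.2500
radial distance = base radius + s = 25 + 17.2500 = 42.2500

42.2500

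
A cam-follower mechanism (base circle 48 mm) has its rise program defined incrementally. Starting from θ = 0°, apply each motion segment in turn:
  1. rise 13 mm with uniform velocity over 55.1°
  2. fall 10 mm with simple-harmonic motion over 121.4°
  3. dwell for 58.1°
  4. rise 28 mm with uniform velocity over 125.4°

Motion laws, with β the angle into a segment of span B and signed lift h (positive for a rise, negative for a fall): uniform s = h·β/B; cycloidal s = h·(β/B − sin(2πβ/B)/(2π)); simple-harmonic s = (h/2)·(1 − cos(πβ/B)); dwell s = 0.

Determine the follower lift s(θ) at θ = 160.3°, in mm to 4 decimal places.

seg 1 [0°–55.1°] uniform, h=13: full span → s += 13 → s = 13.0000
seg 2 [55.1°–176.5°] simple-harmonic, h=-10: θ=160.3° here. β=105.2, B=121.4. -10/2·(1 − cos(π·0.8666)) = -9.5670 → s = 3.4330

3.4330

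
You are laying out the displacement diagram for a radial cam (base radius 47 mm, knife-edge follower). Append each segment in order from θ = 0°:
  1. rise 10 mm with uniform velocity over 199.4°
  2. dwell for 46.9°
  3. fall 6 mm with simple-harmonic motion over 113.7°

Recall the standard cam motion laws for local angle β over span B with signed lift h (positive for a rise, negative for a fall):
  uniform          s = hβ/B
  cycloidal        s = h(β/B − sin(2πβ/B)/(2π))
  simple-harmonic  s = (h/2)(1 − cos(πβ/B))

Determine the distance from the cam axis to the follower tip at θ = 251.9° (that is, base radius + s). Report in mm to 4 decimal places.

seg 1 [0°–199.4°] uniform, h=10: full span → s += 10 → s = 10.0000
seg 2 [199.4°–246.3°] dwell: s stays 10.0000
seg 3 [246.3°–360°] simple-harmonic, h=-6: θ=251.9° here. β=5.6, B=113.7. -6/2·(1 − cos(π·0.0493)) = -0.0358 → s = 9.9642
radial distance = base radius + s = 47 + 9.9642 = 56.9642

56.9642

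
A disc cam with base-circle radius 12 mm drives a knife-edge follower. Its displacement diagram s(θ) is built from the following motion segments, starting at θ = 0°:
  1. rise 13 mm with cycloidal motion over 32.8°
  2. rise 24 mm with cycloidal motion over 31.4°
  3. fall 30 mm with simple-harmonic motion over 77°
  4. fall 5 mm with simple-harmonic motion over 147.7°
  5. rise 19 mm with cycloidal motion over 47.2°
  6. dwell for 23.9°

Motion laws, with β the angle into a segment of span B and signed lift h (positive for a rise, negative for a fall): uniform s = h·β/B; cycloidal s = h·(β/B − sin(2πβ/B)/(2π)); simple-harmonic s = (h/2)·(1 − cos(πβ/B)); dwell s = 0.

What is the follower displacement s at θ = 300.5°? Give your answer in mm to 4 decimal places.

seg 1 [0°–32.8°] cycloidal, h=13: full span → s += 13 → s = 13.0000
seg 2 [32.8°–64.2°] cycloidal, h=24: full span → s += 24 → s = 37.0000
seg 3 [64.2°–141.2°] simple-harmonic, h=-30: full span → s += -30 → s = 7.0000
seg 4 [141.2°–288.9°] simple-harmonic, h=-5: full span → s += -5 → s = 2.0000
seg 5 [288.9°–336.1°] cycloidal, h=19: θ=300.5° here. β=11.6, B=47.2. 19·(0.2458 − sin(2π·0.2458)/(2π)) = 1.6466 → s = 3.6466

3.6466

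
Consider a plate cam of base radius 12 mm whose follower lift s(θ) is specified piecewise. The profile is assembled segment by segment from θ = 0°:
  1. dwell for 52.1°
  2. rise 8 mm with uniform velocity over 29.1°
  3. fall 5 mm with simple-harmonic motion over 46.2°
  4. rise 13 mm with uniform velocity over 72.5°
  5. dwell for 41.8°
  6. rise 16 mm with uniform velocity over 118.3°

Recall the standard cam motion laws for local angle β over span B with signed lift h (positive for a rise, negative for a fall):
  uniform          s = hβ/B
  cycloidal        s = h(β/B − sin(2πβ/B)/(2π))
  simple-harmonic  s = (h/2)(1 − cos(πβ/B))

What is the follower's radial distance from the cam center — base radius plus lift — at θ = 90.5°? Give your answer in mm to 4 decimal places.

seg 1 [0°–52.1°] dwell: s stays 0.0000
seg 2 [52.1°–81.2°] uniform, h=8: full span → s += 8 → s = 8.0000
seg 3 [81.2°–127.4°] simple-harmonic, h=-5: θ=90.5° here. β=9.3, B=46.2. -5/2·(1 − cos(π·0.2013)) = -0.4835 → s = 7.5165
radial distance = base radius + s = 12 + 7.5165 = 19.5165

19.5165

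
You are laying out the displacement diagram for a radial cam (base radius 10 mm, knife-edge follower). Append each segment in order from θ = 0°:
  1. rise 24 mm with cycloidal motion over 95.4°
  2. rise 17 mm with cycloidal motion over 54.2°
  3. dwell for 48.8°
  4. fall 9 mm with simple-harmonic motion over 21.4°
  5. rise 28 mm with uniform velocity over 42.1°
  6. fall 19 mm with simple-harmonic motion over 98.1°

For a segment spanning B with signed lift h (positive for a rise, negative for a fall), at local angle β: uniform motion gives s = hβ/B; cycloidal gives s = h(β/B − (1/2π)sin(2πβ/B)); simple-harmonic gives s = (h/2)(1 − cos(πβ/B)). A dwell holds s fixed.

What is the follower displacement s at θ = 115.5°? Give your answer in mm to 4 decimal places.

seg 1 [0°–95.4°] cycloidal, h=24: full span → s += 24 → s = 24.0000
seg 2 [95.4°–149.6°] cycloidal, h=17: θ=115.5° here. β=20.1, B=54.2. 17·(0.3708 − sin(2π·0.3708)/(2π)) = 4.3420 → s = 28.3420

28.3420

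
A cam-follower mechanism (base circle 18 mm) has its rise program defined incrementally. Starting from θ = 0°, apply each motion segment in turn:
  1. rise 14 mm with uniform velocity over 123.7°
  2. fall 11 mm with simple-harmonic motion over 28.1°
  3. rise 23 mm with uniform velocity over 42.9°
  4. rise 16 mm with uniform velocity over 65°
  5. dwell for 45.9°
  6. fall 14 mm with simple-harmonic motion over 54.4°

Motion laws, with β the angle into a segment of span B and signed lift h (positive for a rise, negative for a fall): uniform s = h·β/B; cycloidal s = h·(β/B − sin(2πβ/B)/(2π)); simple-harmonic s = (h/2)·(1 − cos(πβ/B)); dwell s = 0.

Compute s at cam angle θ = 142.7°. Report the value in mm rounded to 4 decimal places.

seg 1 [0°–123.7°] uniform, h=14: full span → s += 14 → s = 14.0000
seg 2 [123.7°–151.8°] simple-harmonic, h=-11: θ=142.7° here. β=19, B=28.1. -11/2·(1 − cos(π·0.6762)) = -8.3908 → s = 5.6092

5.6092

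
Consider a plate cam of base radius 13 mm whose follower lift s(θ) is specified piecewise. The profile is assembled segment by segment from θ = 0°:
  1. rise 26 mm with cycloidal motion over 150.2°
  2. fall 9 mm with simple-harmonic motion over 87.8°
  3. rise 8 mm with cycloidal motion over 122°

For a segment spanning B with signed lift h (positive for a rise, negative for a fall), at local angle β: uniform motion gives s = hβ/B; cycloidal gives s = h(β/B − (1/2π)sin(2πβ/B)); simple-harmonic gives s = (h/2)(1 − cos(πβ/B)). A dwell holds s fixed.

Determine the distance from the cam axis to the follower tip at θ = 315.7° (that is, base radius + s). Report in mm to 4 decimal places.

seg 1 [0°–150.2°] cycloidal, h=26: full span → s += 26 → s = 26.0000
seg 2 [150.2°–238°] simple-harmonic, h=-9: full span → s += -9 → s = 17.0000
seg 3 [238°–360°] cycloidal, h=8: θ=315.7° here. β=77.7, B=122. 8·(0.6369 − sin(2π·0.6369)/(2π)) = 6.0601 → s = 23.0601
radial distance = base radius + s = 13 + 23.0601 = 36.0601

36.0601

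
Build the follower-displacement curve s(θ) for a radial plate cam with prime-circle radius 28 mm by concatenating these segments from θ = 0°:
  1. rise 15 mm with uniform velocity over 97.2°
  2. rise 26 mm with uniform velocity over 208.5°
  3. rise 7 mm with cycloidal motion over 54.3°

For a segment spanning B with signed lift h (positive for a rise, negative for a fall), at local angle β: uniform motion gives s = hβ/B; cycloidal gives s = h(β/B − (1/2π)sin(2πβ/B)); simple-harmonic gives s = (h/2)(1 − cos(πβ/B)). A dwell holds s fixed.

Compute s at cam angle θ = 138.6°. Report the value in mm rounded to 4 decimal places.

seg 1 [0°–97.2°] uniform, h=15: full span → s += 15 → s = 15.0000
seg 2 [97.2°–305.7°] uniform, h=26: θ=138.6° here. β=41.4, B=208.5. 26·41.4/208.5 = 5.1626 → s = 20.1626

20.1626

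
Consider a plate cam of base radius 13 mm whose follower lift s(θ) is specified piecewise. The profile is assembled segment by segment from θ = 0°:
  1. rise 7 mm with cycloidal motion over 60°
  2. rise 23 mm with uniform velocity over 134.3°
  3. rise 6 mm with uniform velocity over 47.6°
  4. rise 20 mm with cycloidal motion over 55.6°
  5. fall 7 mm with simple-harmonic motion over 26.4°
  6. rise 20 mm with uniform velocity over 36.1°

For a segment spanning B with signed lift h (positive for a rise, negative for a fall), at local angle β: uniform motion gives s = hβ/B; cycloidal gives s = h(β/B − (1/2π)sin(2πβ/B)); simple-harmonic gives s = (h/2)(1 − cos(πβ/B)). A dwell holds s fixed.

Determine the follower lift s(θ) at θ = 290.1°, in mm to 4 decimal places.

seg 1 [0°–60°] cycloidal, h=7: full span → s += 7 → s = 7.0000
seg 2 [60°–194.3°] uniform, h=23: full span → s += 23 → s = 30.0000
seg 3 [194.3°–241.9°] uniform, h=6: full span → s += 6 → s = 36.0000
seg 4 [241.9°–297.5°] cycloidal, h=20: θ=290.1° here. β=48.2, B=55.6. 20·(0.8669 − sin(2π·0.8669)/(2π)) = 19.7004 → s = 55.7004

55.7004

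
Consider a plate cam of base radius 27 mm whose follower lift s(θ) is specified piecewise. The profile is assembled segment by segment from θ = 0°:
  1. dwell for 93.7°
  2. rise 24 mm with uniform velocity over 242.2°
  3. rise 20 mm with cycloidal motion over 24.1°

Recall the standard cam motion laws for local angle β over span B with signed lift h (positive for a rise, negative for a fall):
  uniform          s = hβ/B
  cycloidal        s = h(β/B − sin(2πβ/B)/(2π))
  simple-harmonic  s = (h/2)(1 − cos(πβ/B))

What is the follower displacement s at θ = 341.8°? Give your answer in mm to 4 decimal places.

seg 1 [0°–93.7°] dwell: s stays 0.0000
seg 2 [93.7°–335.9°] uniform, h=24: full span → s += 24 → s = 24.0000
seg 3 [335.9°–360°] cycloidal, h=20: θ=341.8° here. β=5.9, B=24.1. 20·(0.2448 − sin(2π·0.2448)/(2π)) = 1.7149 → s = 25.7149

25.7149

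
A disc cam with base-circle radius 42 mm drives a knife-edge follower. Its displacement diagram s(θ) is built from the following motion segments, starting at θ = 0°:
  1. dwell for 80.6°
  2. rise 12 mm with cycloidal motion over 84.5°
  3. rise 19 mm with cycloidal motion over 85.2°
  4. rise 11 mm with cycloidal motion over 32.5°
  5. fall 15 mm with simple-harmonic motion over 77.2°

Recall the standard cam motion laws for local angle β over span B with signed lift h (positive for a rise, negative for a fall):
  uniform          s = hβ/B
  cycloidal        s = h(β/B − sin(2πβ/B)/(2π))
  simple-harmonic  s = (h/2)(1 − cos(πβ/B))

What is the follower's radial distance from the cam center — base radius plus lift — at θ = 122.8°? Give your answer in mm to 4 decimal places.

seg 1 [0°–80.6°] dwell: s stays 0.0000
seg 2 [80.6°–165.1°] cycloidal, h=12: θ=122.8° here. β=42.2, B=84.5. 12·(0.4994 − sin(2π·0.4994)/(2π)) = 5.9858 → s = 5.9858
radial distance = base radius + s = 42 + 5.9858 = 47.9858

47.9858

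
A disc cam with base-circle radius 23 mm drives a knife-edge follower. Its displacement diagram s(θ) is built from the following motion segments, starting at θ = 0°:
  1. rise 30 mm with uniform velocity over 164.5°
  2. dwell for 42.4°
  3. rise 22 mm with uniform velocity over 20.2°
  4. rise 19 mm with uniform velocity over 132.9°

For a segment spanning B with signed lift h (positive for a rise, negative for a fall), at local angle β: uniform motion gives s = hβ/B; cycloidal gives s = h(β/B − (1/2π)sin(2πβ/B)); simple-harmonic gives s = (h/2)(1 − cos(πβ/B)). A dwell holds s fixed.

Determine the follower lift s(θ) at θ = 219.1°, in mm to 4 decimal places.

seg 1 [0°–164.5°] uniform, h=30: full span → s += 30 → s = 30.0000
seg 2 [164.5°–206.9°] dwell: s stays 30.0000
seg 3 [206.9°–227.1°] uniform, h=22: θ=219.1° here. β=12.2, B=20.2. 22·12.2/20.2 = 13.2871 → s = 43.2871

43.2871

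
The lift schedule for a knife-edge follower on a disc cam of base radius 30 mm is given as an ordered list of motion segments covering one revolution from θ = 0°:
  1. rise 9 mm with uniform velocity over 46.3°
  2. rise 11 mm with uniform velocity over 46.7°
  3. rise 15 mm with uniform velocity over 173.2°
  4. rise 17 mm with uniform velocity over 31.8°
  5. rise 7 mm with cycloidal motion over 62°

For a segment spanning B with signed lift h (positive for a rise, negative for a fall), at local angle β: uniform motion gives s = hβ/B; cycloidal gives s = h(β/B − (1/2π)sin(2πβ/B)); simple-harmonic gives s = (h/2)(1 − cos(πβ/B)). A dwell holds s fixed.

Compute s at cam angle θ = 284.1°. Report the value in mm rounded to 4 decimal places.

seg 1 [0°–46.3°] uniform, h=9: full span → s += 9 → s = 9.0000
seg 2 [46.3°–93°] uniform, h=11: full span → s += 11 → s = 20.0000
seg 3 [93°–266.2°] uniform, h=15: full span → s += 15 → s = 35.0000
seg 4 [266.2°–298°] uniform, h=17: θ=284.1° here. β=17.9, B=31.8. 17·17.9/31.8 = 9.5692 → s = 44.5692

44.5692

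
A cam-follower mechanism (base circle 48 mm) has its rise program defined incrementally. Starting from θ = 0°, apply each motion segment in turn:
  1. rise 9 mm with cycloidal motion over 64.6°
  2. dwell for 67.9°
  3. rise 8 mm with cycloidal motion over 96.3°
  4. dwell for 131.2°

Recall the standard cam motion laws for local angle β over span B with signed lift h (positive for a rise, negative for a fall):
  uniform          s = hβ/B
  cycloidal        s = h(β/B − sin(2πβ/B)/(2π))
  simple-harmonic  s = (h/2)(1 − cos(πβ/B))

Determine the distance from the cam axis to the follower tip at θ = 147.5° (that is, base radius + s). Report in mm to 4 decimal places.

seg 1 [0°–64.6°] cycloidal, h=9: full span → s += 9 → s = 9.0000
seg 2 [64.6°–132.5°] dwell: s stays 9.0000
seg 3 [132.5°–228.8°] cycloidal, h=8: θ=147.5° here. β=15, B=96.3. 8·(0.1558 − sin(2π·0.1558)/(2π)) = 0.1896 → s = 9.1896
radial distance = base radius + s = 48 + 9.1896 = 57.1896

57.1896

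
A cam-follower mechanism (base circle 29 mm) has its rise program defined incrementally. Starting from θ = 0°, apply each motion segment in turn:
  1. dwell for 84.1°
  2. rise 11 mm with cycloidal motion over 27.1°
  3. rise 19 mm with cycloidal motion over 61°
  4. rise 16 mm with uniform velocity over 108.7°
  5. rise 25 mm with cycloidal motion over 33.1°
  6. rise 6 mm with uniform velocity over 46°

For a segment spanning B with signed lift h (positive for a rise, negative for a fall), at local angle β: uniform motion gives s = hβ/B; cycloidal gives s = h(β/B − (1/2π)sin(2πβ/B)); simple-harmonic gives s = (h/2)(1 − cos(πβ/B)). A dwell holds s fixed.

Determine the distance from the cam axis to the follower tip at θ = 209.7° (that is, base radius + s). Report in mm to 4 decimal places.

seg 1 [0°–84.1°] dwell: s stays 0.0000
seg 2 [84.1°–111.2°] cycloidal, h=11: full span → s += 11 → s = 11.0000
seg 3 [111.2°–172.2°] cycloidal, h=19: full span → s += 19 → s = 30.0000
seg 4 [172.2°–280.9°] uniform, h=16: θ=209.7° here. β=37.5, B=108.7. 16·37.5/108.7 = 5.5198 → s = 35.5198
radial distance = base radius + s = 29 + 35.5198 = 64.5198

64.5198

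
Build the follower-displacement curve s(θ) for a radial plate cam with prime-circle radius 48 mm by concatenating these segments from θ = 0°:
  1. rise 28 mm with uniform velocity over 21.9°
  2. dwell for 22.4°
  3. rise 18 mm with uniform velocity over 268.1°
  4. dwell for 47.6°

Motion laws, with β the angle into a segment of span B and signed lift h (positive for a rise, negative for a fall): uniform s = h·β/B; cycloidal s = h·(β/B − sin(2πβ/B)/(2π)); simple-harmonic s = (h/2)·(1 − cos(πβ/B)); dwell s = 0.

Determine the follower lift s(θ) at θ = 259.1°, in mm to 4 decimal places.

seg 1 [0°–21.9°] uniform, h=28: full span → s += 28 → s = 28.0000
seg 2 [21.9°–44.3°] dwell: s stays 28.0000
seg 3 [44.3°–312.4°] uniform, h=18: θ=259.1° here. β=214.8, B=268.1. 18·214.8/268.1 = 14.4215 → s = 42.4215

42.4215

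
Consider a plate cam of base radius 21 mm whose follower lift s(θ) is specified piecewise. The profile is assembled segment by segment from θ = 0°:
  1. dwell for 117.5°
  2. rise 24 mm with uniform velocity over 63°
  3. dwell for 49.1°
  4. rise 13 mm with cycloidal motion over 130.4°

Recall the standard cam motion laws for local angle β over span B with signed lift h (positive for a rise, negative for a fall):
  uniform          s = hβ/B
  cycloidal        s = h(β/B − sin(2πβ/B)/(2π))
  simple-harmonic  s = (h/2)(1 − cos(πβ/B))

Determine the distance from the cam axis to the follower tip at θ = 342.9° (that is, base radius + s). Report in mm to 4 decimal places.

seg 1 [0°–117.5°] dwell: s stays 0.0000
seg 2 [117.5°–180.5°] uniform, h=24: full span → s += 24 → s = 24.0000
seg 3 [180.5°–229.6°] dwell: s stays 24.0000
seg 4 [229.6°–360°] cycloidal, h=13: θ=342.9° here. β=113.3, B=130.4. 13·(0.8689 − sin(2π·0.8689)/(2π)) = 12.8136 → s = 36.8136
radial distance = base radius + s = 21 + 36.8136 = 57.8136

57.8136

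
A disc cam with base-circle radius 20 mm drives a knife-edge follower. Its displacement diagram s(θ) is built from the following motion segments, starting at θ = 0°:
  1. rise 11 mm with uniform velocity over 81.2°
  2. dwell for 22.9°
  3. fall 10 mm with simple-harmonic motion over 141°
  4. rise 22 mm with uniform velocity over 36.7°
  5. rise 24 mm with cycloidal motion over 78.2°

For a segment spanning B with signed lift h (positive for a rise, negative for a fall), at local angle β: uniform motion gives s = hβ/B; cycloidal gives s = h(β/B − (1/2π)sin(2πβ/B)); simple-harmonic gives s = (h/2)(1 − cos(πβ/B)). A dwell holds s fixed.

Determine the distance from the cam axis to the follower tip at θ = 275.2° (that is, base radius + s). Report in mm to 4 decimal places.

seg 1 [0°–81.2°] uniform, h=11: full span → s += 11 → s = 11.0000
seg 2 [81.2°–104.1°] dwell: s stays 11.0000
seg 3 [104.1°–245.1°] simple-harmonic, h=-10: full span → s += -10 → s = 1.0000
seg 4 [245.1°–281.8°] uniform, h=22: θ=275.2° here. β=30.1, B=36.7. 22·30.1/36.7 = 18.0436 → s = 19.0436
radial distance = base radius + s = 20 + 19.0436 = 39.0436

39.0436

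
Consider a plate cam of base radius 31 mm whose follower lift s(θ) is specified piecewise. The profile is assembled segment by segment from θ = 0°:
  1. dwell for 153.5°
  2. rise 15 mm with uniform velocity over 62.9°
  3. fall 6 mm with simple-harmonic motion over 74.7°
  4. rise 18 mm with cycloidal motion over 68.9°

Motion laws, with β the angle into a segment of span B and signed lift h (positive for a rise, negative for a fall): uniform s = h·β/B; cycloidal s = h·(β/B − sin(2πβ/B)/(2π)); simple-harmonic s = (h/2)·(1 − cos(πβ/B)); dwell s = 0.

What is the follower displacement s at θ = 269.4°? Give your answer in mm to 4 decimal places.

seg 1 [0°–153.5°] dwell: s stays 0.0000
seg 2 [153.5°–216.4°] uniform, h=15: full span → s += 15 → s = 15.0000
seg 3 [216.4°–291.1°] simple-harmonic, h=-6: θ=269.4° here. β=53, B=74.7. -6/2·(1 − cos(π·0.7095)) = -4.8350 → s = 10.1650

10.1650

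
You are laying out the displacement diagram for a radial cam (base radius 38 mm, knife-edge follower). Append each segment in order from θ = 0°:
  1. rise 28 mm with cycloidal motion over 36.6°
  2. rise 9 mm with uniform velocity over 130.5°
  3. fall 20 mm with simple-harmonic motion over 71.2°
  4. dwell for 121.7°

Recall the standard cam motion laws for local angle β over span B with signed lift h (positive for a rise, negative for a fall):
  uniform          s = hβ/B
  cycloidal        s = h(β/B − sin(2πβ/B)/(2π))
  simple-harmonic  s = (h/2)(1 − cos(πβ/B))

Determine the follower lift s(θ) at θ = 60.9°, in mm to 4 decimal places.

seg 1 [0°–36.6°] cycloidal, h=28: full span → s += 28 → s = 28.0000
seg 2 [36.6°–167.1°] uniform, h=9: θ=60.9° here. β=24.3, B=130.5. 9·24.3/130.5 = 1.6759 → s = 29.6759

29.6759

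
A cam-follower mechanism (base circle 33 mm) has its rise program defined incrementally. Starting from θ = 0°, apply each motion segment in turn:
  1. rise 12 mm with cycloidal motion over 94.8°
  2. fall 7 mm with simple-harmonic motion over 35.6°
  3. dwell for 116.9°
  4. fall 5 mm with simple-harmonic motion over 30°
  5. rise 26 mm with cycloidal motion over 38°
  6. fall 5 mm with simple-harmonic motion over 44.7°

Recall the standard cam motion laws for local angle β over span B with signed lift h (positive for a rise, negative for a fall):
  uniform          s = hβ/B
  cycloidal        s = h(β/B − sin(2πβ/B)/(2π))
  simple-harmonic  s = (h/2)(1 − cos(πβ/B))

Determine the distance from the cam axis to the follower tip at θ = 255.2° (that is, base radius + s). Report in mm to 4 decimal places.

seg 1 [0°–94.8°] cycloidal, h=12: full span → s += 12 → s = 12.0000
seg 2 [94.8°–130.4°] simple-harmonic, h=-7: full span → s += -7 → s = 5.0000
seg 3 [130.4°–247.3°] dwell: s stays 5.0000
seg 4 [247.3°–277.3°] simple-harmonic, h=-5: θ=255.2° here. β=7.9, B=30. -5/2·(1 − cos(π·0.2633)) = -0.8078 → s = 4.1922
radial distance = base radius + s = 33 + 4.1922 = 37.1922

37.1922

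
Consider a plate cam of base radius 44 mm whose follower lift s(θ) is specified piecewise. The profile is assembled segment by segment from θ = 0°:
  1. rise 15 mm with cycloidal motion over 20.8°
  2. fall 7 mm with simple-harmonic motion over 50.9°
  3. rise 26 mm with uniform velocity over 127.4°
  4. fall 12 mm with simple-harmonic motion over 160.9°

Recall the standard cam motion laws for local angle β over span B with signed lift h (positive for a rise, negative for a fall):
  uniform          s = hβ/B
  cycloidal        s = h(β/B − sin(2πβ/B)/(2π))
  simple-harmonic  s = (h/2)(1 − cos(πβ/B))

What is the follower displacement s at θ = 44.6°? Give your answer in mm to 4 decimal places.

seg 1 [0°–20.8°] cycloidal, h=15: full span → s += 15 → s = 15.0000
seg 2 [20.8°–71.7°] simple-harmonic, h=-7: θ=44.6° here. β=23.8, B=50.9. -7/2·(1 − cos(π·0.4676)) = -3.1442 → s = 11.8558

11.8558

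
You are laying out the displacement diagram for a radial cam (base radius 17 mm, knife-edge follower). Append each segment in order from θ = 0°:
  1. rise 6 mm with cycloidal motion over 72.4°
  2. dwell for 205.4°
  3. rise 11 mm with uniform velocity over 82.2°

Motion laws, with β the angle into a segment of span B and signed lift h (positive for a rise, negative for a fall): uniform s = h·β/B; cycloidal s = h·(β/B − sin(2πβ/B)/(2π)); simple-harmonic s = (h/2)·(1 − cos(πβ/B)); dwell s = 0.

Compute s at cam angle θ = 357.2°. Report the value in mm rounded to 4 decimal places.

seg 1 [0°–72.4°] cycloidal, h=6: full span → s += 6 → s = 6.0000
seg 2 [72.4°–277.8°] dwell: s stays 6.0000
seg 3 [277.8°–360°] uniform, h=11: θ=357.2° here. β=79.4, B=82.2. 11·79.4/82.2 = 10.6253 → s = 16.6253

16.6253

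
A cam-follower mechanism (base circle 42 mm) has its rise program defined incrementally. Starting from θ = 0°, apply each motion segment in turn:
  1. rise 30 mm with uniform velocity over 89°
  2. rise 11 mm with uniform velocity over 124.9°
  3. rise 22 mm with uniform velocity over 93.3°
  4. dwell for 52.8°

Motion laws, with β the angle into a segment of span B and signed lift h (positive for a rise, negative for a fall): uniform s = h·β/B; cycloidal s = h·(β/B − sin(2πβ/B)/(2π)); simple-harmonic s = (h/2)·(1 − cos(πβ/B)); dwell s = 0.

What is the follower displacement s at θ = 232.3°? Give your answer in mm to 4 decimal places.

seg 1 [0°–89°] uniform, h=30: full span → s += 30 → s = 30.0000
seg 2 [89°–213.9°] uniform, h=11: full span → s += 11 → s = 41.0000
seg 3 [213.9°–307.2°] uniform, h=22: θ=232.3° here. β=18.4, B=93.3. 22·18.4/93.3 = 4.3387 → s = 45.3387

45.3387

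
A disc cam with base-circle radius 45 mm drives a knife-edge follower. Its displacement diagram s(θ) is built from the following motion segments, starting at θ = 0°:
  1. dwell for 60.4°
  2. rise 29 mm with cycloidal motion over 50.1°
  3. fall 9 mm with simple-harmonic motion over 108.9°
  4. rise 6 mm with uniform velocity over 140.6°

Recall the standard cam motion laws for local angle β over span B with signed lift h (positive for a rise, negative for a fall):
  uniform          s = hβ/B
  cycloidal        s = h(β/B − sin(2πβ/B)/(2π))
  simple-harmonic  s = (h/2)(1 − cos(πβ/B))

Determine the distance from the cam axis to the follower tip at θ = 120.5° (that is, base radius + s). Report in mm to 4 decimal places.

seg 1 [0°–60.4°] dwell: s stays 0.0000
seg 2 [60.4°–110.5°] cycloidal, h=29: full span → s += 29 → s = 29.0000
seg 3 [110.5°–219.4°] simple-harmonic, h=-9: θ=120.5° here. β=10, B=108.9. -9/2·(1 − cos(π·0.0918)) = -0.1860 → s = 28.8140
radial distance = base radius + s = 45 + 28.8140 = 73.8140

73.8140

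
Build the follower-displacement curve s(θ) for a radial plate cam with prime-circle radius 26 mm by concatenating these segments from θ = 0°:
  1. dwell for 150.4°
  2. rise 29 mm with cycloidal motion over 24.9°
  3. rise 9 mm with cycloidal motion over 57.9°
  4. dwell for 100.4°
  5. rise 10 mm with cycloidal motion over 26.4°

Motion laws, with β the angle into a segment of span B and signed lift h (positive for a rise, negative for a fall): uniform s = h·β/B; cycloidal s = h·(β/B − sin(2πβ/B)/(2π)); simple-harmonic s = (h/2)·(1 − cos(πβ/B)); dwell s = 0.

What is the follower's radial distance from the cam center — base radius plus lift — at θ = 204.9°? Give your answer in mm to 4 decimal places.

seg 1 [0°–150.4°] dwell: s stays 0.0000
seg 2 [150.4°–175.3°] cycloidal, h=29: full span → s += 29 → s = 29.0000
seg 3 [175.3°–233.2°] cycloidal, h=9: θ=204.9° here. β=29.6, B=57.9. 9·(0.5112 − sin(2π·0.5112)/(2π)) = 4.7020 → s = 33.7020
radial distance = base radius + s = 26 + 33.7020 = 59.7020

59.7020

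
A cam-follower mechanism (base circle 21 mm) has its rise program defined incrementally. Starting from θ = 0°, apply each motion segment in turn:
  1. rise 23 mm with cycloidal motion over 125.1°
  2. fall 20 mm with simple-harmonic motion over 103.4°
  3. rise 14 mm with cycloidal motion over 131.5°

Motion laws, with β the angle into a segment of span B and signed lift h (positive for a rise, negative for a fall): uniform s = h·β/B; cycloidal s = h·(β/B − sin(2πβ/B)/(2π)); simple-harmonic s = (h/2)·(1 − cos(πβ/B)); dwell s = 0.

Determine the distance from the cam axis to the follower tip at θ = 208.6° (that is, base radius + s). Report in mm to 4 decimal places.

seg 1 [0°–125.1°] cycloidal, h=23: full span → s += 23 → s = 23.0000
seg 2 [125.1°–228.5°] simple-harmonic, h=-20: θ=208.6° here. β=83.5, B=103.4. -20/2·(1 − cos(π·0.8075)) = -18.2272 → s = 4.7728
radial distance = base radius + s = 21 + 4.7728 = 25.7728

25.7728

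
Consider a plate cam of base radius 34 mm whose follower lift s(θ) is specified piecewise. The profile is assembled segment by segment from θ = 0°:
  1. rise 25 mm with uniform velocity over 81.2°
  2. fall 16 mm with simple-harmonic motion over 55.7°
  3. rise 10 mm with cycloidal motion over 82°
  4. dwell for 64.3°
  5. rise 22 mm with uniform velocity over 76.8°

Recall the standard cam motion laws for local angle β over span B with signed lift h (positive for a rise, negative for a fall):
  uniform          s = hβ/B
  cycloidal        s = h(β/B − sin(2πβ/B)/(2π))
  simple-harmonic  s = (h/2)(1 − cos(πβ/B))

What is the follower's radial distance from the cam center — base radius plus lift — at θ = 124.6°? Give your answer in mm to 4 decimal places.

seg 1 [0°–81.2°] uniform, h=25: full span → s += 25 → s = 25.0000
seg 2 [81.2°–136.9°] simple-harmonic, h=-16: θ=124.6° here. β=43.4, B=55.7. -16/2·(1 − cos(π·0.7792)) = -14.1509 → s = 10.8491
radial distance = base radius + s = 34 + 10.8491 = 44.8491

44.8491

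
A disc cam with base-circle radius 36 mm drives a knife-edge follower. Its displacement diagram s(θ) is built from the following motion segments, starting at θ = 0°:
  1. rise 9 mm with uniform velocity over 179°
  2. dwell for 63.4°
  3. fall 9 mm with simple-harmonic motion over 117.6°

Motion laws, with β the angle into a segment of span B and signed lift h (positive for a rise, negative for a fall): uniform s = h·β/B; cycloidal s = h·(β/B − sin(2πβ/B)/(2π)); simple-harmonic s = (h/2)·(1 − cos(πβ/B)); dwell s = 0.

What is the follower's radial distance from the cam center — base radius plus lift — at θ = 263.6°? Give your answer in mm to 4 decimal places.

seg 1 [0°–179°] uniform, h=9: full span → s += 9 → s = 9.0000
seg 2 [179°–242.4°] dwell: s stays 9.0000
seg 3 [242.4°–360°] simple-harmonic, h=-9: θ=263.6° here. β=21.2, B=117.6. -9/2·(1 − cos(π·0.1803)) = -0.7026 → s = 8.2974
radial distance = base radius + s = 36 + 8.2974 = 44.2974

44.2974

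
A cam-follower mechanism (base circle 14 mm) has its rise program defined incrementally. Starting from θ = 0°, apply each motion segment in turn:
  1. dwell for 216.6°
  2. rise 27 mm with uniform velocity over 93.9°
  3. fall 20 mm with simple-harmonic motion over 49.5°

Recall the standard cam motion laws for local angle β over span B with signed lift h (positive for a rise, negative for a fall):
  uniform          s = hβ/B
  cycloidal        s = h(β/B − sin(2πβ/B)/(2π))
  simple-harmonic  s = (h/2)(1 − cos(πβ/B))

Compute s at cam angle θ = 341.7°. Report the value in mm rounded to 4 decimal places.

seg 1 [0°–216.6°] dwell: s stays 0.0000
seg 2 [216.6°–310.5°] uniform, h=27: full span → s += 27 → s = 27.0000
seg 3 [310.5°–360°] simple-harmonic, h=-20: θ=341.7° here. β=31.2, B=49.5. -20/2·(1 − cos(π·0.6303)) = -13.9802 → s = 13.0198

13.0198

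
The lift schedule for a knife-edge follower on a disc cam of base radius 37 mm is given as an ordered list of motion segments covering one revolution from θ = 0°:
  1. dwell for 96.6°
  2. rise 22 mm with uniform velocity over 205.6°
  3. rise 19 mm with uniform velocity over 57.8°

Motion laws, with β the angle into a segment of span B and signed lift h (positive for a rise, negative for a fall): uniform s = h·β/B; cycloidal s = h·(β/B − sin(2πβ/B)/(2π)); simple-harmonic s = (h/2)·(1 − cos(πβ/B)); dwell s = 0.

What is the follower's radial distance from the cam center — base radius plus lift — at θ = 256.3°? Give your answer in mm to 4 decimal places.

seg 1 [0°–96.6°] dwell: s stays 0.0000
seg 2 [96.6°–302.2°] uniform, h=22: θ=256.3° here. β=159.7, B=205.6. 22·159.7/205.6 = 17.0885 → s = 17.0885
radial distance = base radius + s = 37 + 17.0885 = 54.0885

54.0885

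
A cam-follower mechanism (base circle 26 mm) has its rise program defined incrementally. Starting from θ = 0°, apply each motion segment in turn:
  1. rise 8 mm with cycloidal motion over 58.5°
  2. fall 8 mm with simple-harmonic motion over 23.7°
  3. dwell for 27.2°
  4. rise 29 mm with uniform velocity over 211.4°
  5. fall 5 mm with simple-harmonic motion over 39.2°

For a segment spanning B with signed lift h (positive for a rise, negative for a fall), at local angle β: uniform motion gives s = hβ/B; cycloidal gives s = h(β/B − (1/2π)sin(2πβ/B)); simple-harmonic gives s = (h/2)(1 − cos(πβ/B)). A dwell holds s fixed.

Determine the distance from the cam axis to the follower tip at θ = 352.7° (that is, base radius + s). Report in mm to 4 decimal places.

seg 1 [0°–58.5°] cycloidal, h=8: full span → s += 8 → s = 8.0000
seg 2 [58.5°–82.2°] simple-harmonic, h=-8: full span → s += -8 → s = 0.0000
seg 3 [82.2°–109.4°] dwell: s stays 0.0000
seg 4 [109.4°–320.8°] uniform, h=29: full span → s += 29 → s = 29.0000
seg 5 [320.8°–360°] simple-harmonic, h=-5: θ=352.7° here. β=31.9, B=39.2. -5/2·(1 − cos(π·0.8138)) = -4.5842 → s = 24.4158
radial distance = base radius + s = 26 + 24.4158 = 50.4158

50.4158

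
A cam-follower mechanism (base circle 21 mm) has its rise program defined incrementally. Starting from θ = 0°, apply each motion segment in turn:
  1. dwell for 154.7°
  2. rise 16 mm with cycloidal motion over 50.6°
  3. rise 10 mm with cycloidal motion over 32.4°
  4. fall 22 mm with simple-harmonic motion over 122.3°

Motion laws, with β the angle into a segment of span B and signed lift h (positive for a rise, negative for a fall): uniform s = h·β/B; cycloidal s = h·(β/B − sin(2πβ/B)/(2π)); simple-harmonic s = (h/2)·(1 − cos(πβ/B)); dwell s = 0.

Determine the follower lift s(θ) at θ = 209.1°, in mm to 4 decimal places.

seg 1 [0°–154.7°] dwell: s stays 0.0000
seg 2 [154.7°–205.3°] cycloidal, h=16: full span → s += 16 → s = 16.0000
seg 3 [205.3°–237.7°] cycloidal, h=10: θ=209.1° here. β=3.8, B=32.4. 10·(0.1173 − sin(2π·0.1173)/(2π)) = 0.1033 → s = 16.1033

16.1033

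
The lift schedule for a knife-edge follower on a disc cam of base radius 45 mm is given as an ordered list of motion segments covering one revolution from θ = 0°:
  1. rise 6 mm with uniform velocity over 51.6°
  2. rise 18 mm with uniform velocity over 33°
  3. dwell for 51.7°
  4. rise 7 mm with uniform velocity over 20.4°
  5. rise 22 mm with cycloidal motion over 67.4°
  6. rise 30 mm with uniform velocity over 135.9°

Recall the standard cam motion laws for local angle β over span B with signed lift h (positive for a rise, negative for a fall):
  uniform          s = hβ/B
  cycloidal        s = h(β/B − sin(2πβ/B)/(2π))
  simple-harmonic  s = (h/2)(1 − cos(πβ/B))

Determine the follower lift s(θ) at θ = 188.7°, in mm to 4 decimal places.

seg 1 [0°–51.6°] uniform, h=6: full span → s += 6 → s = 6.0000
seg 2 [51.6°–84.6°] uniform, h=18: full span → s += 18 → s = 24.0000
seg 3 [84.6°–136.3°] dwell: s stays 24.0000
seg 4 [136.3°–156.7°] uniform, h=7: full span → s += 7 → s = 31.0000
seg 5 [156.7°–224.1°] cycloidal, h=22: θ=188.7° here. β=32, B=67.4. 22·(0.4748 − sin(2π·0.4748)/(2π)) = 9.8925 → s = 40.8925

40.8925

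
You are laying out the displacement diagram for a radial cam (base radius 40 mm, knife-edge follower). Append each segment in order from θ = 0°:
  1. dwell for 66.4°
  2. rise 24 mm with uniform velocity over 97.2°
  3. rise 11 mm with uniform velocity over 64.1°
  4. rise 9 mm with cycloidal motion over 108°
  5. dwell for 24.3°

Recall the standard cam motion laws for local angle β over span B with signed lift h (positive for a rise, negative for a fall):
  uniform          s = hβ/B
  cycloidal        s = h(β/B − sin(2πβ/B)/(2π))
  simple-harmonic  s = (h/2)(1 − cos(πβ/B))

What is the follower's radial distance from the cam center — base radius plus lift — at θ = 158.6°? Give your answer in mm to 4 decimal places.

seg 1 [0°–66.4°] dwell: s stays 0.0000
seg 2 [66.4°–163.6°] uniform, h=24: θ=158.6° here. β=92.2, B=97.2. 24·92.2/97.2 = 22.7654 → s = 22.7654
radial distance = base radius + s = 40 + 22.7654 = 62.7654

62.7654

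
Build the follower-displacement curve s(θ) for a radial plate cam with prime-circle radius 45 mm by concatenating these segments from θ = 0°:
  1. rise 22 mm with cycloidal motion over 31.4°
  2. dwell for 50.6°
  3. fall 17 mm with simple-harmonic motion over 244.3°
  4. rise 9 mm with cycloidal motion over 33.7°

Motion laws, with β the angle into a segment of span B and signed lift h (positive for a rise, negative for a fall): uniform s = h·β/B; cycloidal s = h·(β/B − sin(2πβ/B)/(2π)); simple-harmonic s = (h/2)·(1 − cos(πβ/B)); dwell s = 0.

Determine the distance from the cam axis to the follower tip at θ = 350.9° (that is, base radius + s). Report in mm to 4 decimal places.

seg 1 [0°–31.4°] cycloidal, h=22: full span → s += 22 → s = 22.0000
seg 2 [31.4°–82°] dwell: s stays 22.0000
seg 3 [82°–326.3°] simple-harmonic, h=-17: full span → s += -17 → s = 5.0000
seg 4 [326.3°–360°] cycloidal, h=9: θ=350.9° here. β=24.6, B=33.7. 9·(0.7300 − sin(2π·0.7300)/(2π)) = 7.9908 → s = 12.9908
radial distance = base radius + s = 45 + 12.9908 = 57.9908

57.9908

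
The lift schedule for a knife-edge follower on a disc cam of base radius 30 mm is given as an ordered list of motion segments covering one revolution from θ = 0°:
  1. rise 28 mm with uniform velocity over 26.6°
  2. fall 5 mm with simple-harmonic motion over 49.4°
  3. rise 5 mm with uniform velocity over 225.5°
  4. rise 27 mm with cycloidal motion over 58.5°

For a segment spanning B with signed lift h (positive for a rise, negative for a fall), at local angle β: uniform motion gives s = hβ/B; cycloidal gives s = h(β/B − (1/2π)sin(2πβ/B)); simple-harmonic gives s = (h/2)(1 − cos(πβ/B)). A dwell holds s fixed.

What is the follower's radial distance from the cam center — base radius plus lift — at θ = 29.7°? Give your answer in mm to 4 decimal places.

seg 1 [0°–26.6°] uniform, h=28: full span → s += 28 → s = 28.0000
seg 2 [26.6°–76°] simple-harmonic, h=-5: θ=29.7° here. β=3.1, B=49.4. -5/2·(1 − cos(π·0.0628)) = -0.0484 → s = 27.9516
radial distance = base radius + s = 30 + 27.9516 = 57.9516

57.9516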